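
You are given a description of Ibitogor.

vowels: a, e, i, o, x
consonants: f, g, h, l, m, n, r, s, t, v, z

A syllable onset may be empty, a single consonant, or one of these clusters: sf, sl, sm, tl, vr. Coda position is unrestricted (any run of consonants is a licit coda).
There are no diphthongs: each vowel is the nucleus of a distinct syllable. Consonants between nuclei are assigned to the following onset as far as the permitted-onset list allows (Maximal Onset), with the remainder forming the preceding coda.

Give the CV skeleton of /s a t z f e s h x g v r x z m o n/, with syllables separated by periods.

CVCC.CVC.CVC.CCVC.CVC

Vowels present: a, e, x, x, o; each is a nucleus, giving 5 syllables.
Between /a/ (V1) and /e/ (V2): /tzf/ splits as /tz/ + /f/ (/f/ is the longest suffix that is a licit onset).
Between /e/ (V2) and /x/ (V3): /sh/; trying suffixes from longest down, /h/ is the first permitted one, so coda /s/ | onset /h/.
Between /x/ (V3) and /x/ (V4): /gvr/ splits as /g/ + /vr/ (/vr/ is the longest suffix that is a licit onset).
Between /x/ (V4) and /o/ (V5): /zm/; trying suffixes from longest down, /m/ is the first permitted one, so coda /z/ | onset /m/.
Putting it together: satz.fes.hxg.vrxz.mon.
Mapping each syllable to C/V: /satz/ → CVCC, /fes/ → CVC, /hxg/ → CVC, /vrxz/ → CCVC, /mon/ → CVC.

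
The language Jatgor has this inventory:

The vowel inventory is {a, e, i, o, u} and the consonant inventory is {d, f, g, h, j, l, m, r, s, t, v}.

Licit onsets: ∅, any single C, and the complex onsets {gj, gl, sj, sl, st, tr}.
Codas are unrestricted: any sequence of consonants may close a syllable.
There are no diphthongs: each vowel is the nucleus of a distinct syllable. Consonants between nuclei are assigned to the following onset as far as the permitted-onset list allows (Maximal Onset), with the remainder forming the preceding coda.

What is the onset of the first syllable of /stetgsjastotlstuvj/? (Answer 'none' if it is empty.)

st

Nuclei (vowels): e, a, o, u → 4 syllables.
V1 /e/ – V2 /a/: /tgsj/; trying suffixes from longest down, /sj/ is the first permitted one, so coda /tg/ | onset /sj/.
V2 /a/ – V3 /o/: /st/ — entire cluster is a permitted onset → onset /st/, coda ∅.
V3 /o/ – V4 /u/: /tlst/ — longest licit onset from the right is /st/, leaving /tl/ as coda.
Result: stetg.sja.stotl.stuvj.
Syllable 1 is /stetg/: onset /st/, nucleus /e/, coda /tg/.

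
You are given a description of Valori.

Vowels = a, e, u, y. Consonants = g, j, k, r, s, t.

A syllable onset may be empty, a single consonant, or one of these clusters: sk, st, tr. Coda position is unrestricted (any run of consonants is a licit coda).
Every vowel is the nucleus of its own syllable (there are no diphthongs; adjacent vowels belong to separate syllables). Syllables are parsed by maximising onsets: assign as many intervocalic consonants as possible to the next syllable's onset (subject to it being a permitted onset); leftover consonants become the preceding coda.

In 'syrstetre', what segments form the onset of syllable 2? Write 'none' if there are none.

The vowels are y, e, e — 3 nuclei, so 3 syllables.
σ1/σ2 boundary: /rst/; trying suffixes from longest down, /st/ is the first permitted one, so coda /r/ | onset /st/.
σ2/σ3 boundary: cluster /tr/ — /tr/ is itself a permitted onset, so the whole cluster goes right; preceding coda = ∅.
Syllabification: syr.ste.tre.
Syllable 2 is /ste/: onset /st/, nucleus /e/, coda ∅.

st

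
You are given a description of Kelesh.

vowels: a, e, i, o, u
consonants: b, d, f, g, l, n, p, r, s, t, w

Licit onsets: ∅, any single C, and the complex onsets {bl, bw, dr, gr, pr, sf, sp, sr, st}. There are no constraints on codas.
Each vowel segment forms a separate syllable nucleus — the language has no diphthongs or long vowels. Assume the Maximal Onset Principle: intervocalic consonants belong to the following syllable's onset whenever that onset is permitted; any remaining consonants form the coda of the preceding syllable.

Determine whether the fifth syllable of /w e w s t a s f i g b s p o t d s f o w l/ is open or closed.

closed

The vowels are e, a, i, o, o — 5 nuclei, so 5 syllables.
σ1/σ2 boundary: /wst/ — longest licit onset from the right is /st/, leaving /w/ as coda.
σ2/σ3 boundary: /sf/ is a licit onset in full, so it all attaches to the next syllable.
σ3/σ4 boundary: /gbsp/ — longest licit onset from the right is /sp/, leaving /gb/ as coda.
σ4/σ5 boundary: /tdsf/ splits as /td/ + /sf/ (/sf/ is the longest suffix that is a licit onset).
Putting it together: wew.sta.sfigb.spotd.sfowl.
Syllable 5 is /sfowl/ with coda /wl/, so it is closed.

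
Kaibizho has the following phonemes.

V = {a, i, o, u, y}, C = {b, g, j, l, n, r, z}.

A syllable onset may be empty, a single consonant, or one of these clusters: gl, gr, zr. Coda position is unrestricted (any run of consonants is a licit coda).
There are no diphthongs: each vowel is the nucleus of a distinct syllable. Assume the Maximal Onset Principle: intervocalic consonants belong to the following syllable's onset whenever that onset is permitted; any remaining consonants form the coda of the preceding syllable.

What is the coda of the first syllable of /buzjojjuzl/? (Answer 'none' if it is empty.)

z

Vowels present: u, o, u; each is a nucleus, giving 3 syllables.
/u…o/ gap (V1→V2): cluster /zj/ — the longest permitted-onset suffix is /j/; onset = /j/, preceding coda = /z/.
/o…u/ gap (V2→V3): /jj/ splits as /j/ + /j/ (/j/ is the longest suffix that is a licit onset).
So the parse is buz.joj.juzl.
Syllable 1 is /buz/: onset /b/, nucleus /u/, coda /z/.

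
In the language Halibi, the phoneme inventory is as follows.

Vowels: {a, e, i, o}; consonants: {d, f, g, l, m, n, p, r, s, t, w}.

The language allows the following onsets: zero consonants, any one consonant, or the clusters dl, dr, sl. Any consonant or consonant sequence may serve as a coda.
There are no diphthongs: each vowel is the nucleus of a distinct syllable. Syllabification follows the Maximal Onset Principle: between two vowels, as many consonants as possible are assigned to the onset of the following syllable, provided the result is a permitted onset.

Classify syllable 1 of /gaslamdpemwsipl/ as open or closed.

Vowels present: a, a, e, i; each is a nucleus, giving 4 syllables.
/a…a/ gap (V1→V2): /sl/ — entire cluster is a permitted onset → onset /sl/, coda ∅.
/a…e/ gap (V2→V3): /mdp/ — longest licit onset from the right is /p/, leaving /md/ as coda.
/e…i/ gap (V3→V4): /mws/; trying suffixes from longest down, /s/ is the first permitted one, so coda /mw/ | onset /s/.
Result: ga.slamd.pemw.sipl.
Syllable 1 is /ga/; it ends in its nucleus with no coda, so it is open.

open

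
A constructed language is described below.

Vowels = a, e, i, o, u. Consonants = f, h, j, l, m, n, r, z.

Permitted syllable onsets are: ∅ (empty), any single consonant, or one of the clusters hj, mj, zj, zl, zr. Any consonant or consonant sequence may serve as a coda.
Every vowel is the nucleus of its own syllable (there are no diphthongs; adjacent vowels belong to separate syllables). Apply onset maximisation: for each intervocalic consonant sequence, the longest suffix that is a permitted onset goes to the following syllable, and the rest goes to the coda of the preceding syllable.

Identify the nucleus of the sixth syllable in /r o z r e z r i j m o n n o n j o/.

Vowels present: o, e, i, o, o, o; each is a nucleus, giving 6 syllables.
The sixth nucleus (vowel 6 from the left) is /o/.

o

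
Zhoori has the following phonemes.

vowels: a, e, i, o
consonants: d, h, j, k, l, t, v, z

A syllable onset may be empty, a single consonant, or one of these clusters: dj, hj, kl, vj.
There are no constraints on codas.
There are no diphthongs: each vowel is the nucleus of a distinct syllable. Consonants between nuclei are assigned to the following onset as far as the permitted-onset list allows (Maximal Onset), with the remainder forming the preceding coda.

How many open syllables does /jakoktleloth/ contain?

2

Nuclei (vowels): a, o, e, o → 4 syllables.
σ1/σ2 boundary: /k/ → onset of the next syllable (single consonants are always licit onsets).
σ2/σ3 boundary: /ktl/ splits as /kt/ + /l/ (/l/ is the longest suffix that is a licit onset).
σ3/σ4 boundary: just /l/ — single C goes to the following onset.
Result: ja.kokt.le.loth.
Classifying each syllable: /ja/ (open), /kokt/ (closed), /le/ (open), /loth/ (closed).
Open syllables: 2.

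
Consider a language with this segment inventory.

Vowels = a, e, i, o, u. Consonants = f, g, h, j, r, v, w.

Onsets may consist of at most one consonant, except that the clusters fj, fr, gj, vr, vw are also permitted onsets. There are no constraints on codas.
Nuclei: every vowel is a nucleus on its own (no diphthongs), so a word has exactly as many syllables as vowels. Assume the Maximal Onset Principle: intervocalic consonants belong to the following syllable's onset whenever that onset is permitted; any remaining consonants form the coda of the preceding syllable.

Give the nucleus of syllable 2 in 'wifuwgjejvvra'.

Vowels present: i, u, e, a; each is a nucleus, giving 4 syllables.
The second nucleus (vowel 2 from the left) is /u/.

u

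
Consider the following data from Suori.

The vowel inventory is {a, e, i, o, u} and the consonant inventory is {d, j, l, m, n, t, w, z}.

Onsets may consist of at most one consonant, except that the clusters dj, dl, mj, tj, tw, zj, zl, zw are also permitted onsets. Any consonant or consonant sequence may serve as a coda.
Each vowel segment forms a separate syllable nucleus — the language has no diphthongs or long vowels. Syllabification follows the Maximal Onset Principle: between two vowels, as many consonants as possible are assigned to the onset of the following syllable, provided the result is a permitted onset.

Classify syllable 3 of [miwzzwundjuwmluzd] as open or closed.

The vowels are i, u, u, u — 4 nuclei, so 4 syllables.
Between /i/ (V1) and /u/ (V2): /wzzw/ — longest licit onset from the right is /zw/, leaving /wz/ as coda.
Between /u/ (V2) and /u/ (V3): cluster /ndj/ — the longest permitted-onset suffix is /dj/; onset = /dj/, preceding coda = /n/.
Between /u/ (V3) and /u/ (V4): cluster /wml/ — the longest permitted-onset suffix is /l/; onset = /l/, preceding coda = /wm/.
So the parse is miwz.zwun.djuwm.luzd.
Syllable 3 is /djuwm/ with coda /wm/, so it is closed.

closed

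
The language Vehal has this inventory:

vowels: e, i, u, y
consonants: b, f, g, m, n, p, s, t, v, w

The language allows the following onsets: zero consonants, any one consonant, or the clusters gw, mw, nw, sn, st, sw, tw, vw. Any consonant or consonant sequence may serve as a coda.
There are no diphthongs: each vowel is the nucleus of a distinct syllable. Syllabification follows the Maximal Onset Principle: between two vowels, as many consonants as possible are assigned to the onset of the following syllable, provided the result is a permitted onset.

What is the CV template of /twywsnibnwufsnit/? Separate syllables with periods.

The vowels are y, i, u, i — 4 nuclei, so 4 syllables.
Between /y/ (V1) and /i/ (V2): /wsn/ splits as /w/ + /sn/ (/sn/ is the longest suffix that is a licit onset).
Between /i/ (V2) and /u/ (V3): /bnw/ — longest licit onset from the right is /nw/, leaving /b/ as coda.
Between /u/ (V3) and /i/ (V4): cluster /fsn/ — the longest permitted-onset suffix is /sn/; onset = /sn/, preceding coda = /f/.
So the parse is twyw.snib.nwuf.snit.
Mapping each syllable to C/V: /twyw/ → CCVC, /snib/ → CCVC, /nwuf/ → CCVC, /snit/ → CCVC.

CCVC.CCVC.CCVC.CCVC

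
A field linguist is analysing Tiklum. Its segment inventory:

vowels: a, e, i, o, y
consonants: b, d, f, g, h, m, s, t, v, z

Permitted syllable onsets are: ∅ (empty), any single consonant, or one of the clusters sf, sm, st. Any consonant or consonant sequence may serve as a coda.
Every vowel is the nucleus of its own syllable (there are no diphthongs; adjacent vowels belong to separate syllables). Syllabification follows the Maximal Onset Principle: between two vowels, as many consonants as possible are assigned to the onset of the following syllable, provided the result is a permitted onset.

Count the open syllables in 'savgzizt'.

The vowels are a, i — 2 nuclei, so 2 syllables.
/a…i/ gap (V1→V2): cluster /vgz/ — the longest permitted-onset suffix is /z/; onset = /z/, preceding coda = /vg/.
Putting it together: savg.zizt.
Classifying each syllable: /savg/ (closed), /zizt/ (closed).
Open syllables: 0.

0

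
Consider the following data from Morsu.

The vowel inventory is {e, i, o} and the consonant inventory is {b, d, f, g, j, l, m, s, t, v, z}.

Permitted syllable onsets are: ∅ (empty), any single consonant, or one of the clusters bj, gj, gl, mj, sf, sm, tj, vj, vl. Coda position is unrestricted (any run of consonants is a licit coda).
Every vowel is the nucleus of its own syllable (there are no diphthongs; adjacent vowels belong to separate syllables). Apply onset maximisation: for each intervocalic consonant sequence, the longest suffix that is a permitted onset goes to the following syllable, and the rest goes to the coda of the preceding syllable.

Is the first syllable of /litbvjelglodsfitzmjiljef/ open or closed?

closed

Vowels present: i, e, o, i, i, e; each is a nucleus, giving 6 syllables.
Between /i/ (V1) and /e/ (V2): cluster /tbvj/ — the longest permitted-onset suffix is /vj/; onset = /vj/, preceding coda = /tb/.
Between /e/ (V2) and /o/ (V3): cluster /lgl/ — the longest permitted-onset suffix is /gl/; onset = /gl/, preceding coda = /l/.
Between /o/ (V3) and /i/ (V4): /dsf/; trying suffixes from longest down, /sf/ is the first permitted one, so coda /d/ | onset /sf/.
Between /i/ (V4) and /i/ (V5): /tzmj/ — longest licit onset from the right is /mj/, leaving /tz/ as coda.
Between /i/ (V5) and /e/ (V6): /lj/ — longest licit onset from the right is /j/, leaving /l/ as coda.
So the parse is litb.vjel.glod.sfitz.mjil.jef.
Syllable 1 is /litb/ with coda /tb/, so it is closed.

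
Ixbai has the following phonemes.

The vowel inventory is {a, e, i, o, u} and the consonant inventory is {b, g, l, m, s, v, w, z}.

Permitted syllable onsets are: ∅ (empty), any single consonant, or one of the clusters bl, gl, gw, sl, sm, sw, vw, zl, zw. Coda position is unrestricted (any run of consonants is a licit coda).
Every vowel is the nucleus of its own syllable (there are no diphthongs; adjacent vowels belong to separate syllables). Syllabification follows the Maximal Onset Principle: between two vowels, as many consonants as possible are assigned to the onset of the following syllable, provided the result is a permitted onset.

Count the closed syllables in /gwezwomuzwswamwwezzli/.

The vowels are e, o, u, a, e, i — 6 nuclei, so 6 syllables.
Between /e/ (V1) and /o/ (V2): cluster /zw/ — /zw/ is itself a permitted onset, so the whole cluster goes right; preceding coda = ∅.
Between /o/ (V2) and /u/ (V3): just /m/ — single C goes to the following onset.
Between /u/ (V3) and /a/ (V4): /zwsw/ — longest licit onset from the right is /sw/, leaving /zw/ as coda.
Between /a/ (V4) and /e/ (V5): /mww/ splits as /mw/ + /w/ (/w/ is the longest suffix that is a licit onset).
Between /e/ (V5) and /i/ (V6): /zzl/ — longest licit onset from the right is /zl/, leaving /z/ as coda.
Putting it together: gwe.zwo.muzw.swamw.wez.zli.
Classifying each syllable: /gwe/ (open), /zwo/ (open), /muzw/ (closed), /swamw/ (closed), /wez/ (closed), /zli/ (open).
Closed syllables: 3.

3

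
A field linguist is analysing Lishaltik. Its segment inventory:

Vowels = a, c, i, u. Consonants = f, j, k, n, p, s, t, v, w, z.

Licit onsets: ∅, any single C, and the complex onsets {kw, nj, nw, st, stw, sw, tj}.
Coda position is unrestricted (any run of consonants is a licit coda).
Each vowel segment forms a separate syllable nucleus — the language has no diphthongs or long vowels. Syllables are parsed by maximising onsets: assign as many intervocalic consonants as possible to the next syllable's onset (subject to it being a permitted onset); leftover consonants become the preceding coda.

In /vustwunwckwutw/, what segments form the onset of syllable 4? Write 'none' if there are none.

The vowels are u, u, c, u — 4 nuclei, so 4 syllables.
V1 /u/ – V2 /u/: /stw/ is a licit onset in full, so it all attaches to the next syllable.
V2 /u/ – V3 /c/: /nw/ is a licit onset in full, so it all attaches to the next syllable.
V3 /c/ – V4 /u/: cluster /kw/ — /kw/ is itself a permitted onset, so the whole cluster goes right; preceding coda = ∅.
Result: vu.stwu.nwc.kwutw.
Syllable 4 is /kwutw/: onset /kw/, nucleus /u/, coda /tw/.

kw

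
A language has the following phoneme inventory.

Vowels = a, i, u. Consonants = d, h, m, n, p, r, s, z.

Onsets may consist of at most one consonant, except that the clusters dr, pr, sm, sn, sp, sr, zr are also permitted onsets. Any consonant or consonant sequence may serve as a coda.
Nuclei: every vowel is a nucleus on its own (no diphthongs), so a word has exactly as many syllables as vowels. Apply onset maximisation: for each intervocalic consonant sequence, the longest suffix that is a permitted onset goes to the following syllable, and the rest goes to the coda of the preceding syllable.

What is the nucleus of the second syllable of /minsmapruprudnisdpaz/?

Vowels present: i, a, u, u, i, a; each is a nucleus, giving 6 syllables.
The second nucleus (vowel 2 from the left) is /a/.

a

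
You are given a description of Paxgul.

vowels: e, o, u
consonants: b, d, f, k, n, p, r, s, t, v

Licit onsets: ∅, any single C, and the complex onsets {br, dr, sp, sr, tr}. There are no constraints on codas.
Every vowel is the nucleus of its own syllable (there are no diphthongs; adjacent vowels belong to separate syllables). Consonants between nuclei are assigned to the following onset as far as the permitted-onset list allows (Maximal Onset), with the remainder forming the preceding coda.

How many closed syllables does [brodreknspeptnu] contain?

2

Vowels present: o, e, e, u; each is a nucleus, giving 4 syllables.
/o…e/ gap (V1→V2): cluster /dr/ — /dr/ is itself a permitted onset, so the whole cluster goes right; preceding coda = ∅.
/e…e/ gap (V2→V3): /knsp/ splits as /kn/ + /sp/ (/sp/ is the longest suffix that is a licit onset).
/e…u/ gap (V3→V4): /ptn/ — longest licit onset from the right is /n/, leaving /pt/ as coda.
Putting it together: bro.drekn.spept.nu.
Classifying each syllable: /bro/ (open), /drekn/ (closed), /spept/ (closed), /nu/ (open).
Closed syllables: 2.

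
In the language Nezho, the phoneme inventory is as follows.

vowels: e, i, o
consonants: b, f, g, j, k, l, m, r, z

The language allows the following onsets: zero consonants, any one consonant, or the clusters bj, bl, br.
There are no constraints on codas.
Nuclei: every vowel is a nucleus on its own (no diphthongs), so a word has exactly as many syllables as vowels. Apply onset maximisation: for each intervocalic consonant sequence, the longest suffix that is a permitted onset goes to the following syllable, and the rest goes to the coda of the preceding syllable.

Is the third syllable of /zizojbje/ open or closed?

Nuclei (vowels): i, o, e → 3 syllables.
Between /i/ (V1) and /o/ (V2): /z/ is a single consonant, so it becomes the next onset.
Between /o/ (V2) and /e/ (V3): /jbj/ splits as /j/ + /bj/ (/bj/ is the longest suffix that is a licit onset).
So the parse is zi.zoj.bje.
Syllable 3 is /bje/; it ends in its nucleus with no coda, so it is open.

open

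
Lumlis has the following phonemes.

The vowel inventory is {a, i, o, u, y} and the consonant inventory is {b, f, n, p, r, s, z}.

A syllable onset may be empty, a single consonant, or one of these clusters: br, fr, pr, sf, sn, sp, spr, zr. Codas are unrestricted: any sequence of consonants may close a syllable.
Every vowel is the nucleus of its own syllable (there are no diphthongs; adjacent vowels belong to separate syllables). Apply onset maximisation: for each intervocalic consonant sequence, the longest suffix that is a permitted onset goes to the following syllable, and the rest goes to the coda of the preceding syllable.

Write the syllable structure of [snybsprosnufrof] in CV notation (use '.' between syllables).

CCVC.CCCV.CCV.CCVC

Vowels present: y, o, u, o; each is a nucleus, giving 4 syllables.
/y…o/ gap (V1→V2): /bspr/ splits as /b/ + /spr/ (/spr/ is the longest suffix that is a licit onset).
/o…u/ gap (V2→V3): /sn/ — entire cluster is a permitted onset → onset /sn/, coda ∅.
/u…o/ gap (V3→V4): /fr/ — entire cluster is a permitted onset → onset /fr/, coda ∅.
So the parse is snyb.spro.snu.frof.
Mapping each syllable to C/V: /snyb/ → CCVC, /spro/ → CCCV, /snu/ → CCV, /frof/ → CCVC.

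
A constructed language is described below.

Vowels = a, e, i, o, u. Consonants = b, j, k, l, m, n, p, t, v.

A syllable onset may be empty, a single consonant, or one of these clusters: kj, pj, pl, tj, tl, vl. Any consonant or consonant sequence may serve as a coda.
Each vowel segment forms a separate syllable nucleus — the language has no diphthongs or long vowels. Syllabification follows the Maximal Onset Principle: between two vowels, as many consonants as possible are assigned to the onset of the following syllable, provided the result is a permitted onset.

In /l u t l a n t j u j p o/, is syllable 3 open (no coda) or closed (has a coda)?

closed

The vowels are u, a, u, o — 4 nuclei, so 4 syllables.
V1 /u/ – V2 /a/: /tl/ is a licit onset in full, so it all attaches to the next syllable.
V2 /a/ – V3 /u/: /ntj/ — longest licit onset from the right is /tj/, leaving /n/ as coda.
V3 /u/ – V4 /o/: /jp/ — longest licit onset from the right is /p/, leaving /j/ as coda.
Putting it together: lu.tlan.tjuj.po.
Syllable 3 is /tjuj/ with coda /j/, so it is closed.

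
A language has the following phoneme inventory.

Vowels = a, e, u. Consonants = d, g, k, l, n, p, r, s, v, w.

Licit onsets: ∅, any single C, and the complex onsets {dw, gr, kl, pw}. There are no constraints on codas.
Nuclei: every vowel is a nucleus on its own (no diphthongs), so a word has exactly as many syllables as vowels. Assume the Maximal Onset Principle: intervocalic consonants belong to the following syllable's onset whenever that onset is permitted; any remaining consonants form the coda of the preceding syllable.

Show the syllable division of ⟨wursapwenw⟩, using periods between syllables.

wur.sa.pwenw

The vowels are u, a, e — 3 nuclei, so 3 syllables.
/u…a/ gap (V1→V2): /rs/ — longest licit onset from the right is /s/, leaving /r/ as coda.
/a…e/ gap (V2→V3): /pw/ — entire cluster is a permitted onset → onset /pw/, coda ∅.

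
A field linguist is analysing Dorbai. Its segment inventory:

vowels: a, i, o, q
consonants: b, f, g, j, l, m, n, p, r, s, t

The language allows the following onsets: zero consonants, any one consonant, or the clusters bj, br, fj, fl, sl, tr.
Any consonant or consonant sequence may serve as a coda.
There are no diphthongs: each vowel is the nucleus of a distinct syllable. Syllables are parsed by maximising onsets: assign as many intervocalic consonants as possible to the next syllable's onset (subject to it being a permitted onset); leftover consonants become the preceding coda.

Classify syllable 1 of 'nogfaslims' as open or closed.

Nuclei (vowels): o, a, i → 3 syllables.
V1 /o/ – V2 /a/: /gf/ splits as /g/ + /f/ (/f/ is the longest suffix that is a licit onset).
V2 /a/ – V3 /i/: cluster /sl/ — /sl/ is itself a permitted onset, so the whole cluster goes right; preceding coda = ∅.
Putting it together: nog.fa.slims.
Syllable 1 is /nog/ with coda /g/, so it is closed.

closed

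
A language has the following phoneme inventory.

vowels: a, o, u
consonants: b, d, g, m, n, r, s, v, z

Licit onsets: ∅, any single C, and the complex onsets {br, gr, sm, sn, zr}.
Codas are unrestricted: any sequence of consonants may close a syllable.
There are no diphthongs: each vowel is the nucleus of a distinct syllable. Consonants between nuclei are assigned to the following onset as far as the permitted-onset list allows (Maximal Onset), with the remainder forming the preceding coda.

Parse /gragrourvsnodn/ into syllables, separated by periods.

Vowels present: a, o, u, o; each is a nucleus, giving 4 syllables.
Between /a/ (V1) and /o/ (V2): /gr/ is a licit onset in full, so it all attaches to the next syllable.
Between /o/ (V2) and /u/ (V3): nothing intervenes; syllable break is V.V.
Between /u/ (V3) and /o/ (V4): /rvsn/; trying suffixes from longest down, /sn/ is the first permitted one, so coda /rv/ | onset /sn/.

gra.gro.urv.snodn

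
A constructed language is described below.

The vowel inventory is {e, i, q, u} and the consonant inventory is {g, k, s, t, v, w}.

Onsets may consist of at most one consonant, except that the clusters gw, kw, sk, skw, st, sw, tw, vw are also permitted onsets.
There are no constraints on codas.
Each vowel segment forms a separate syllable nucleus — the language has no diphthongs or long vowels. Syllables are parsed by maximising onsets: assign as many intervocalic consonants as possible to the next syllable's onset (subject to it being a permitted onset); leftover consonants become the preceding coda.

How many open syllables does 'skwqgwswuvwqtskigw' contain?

1

The vowels are q, u, q, i — 4 nuclei, so 4 syllables.
σ1/σ2 boundary: /gwsw/; trying suffixes from longest down, /sw/ is the first permitted one, so coda /gw/ | onset /sw/.
σ2/σ3 boundary: /vw/ is a licit onset in full, so it all attaches to the next syllable.
σ3/σ4 boundary: /tsk/ splits as /t/ + /sk/ (/sk/ is the longest suffix that is a licit onset).
Syllabification: skwqgw.swu.vwqt.skigw.
Classifying each syllable: /skwqgw/ (closed), /swu/ (open), /vwqt/ (closed), /skigw/ (closed).
Open syllables: 1.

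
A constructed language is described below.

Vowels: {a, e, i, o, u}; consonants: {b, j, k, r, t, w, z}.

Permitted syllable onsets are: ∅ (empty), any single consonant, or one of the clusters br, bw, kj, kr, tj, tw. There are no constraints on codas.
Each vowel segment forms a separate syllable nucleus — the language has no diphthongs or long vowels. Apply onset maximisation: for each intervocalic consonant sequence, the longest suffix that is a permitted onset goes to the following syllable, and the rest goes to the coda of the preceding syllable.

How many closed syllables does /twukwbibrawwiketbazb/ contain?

4

Nuclei (vowels): u, i, a, i, e, a → 6 syllables.
V1 /u/ – V2 /i/: /kwb/; trying suffixes from longest down, /b/ is the first permitted one, so coda /kw/ | onset /b/.
V2 /i/ – V3 /a/: cluster /br/ — /br/ is itself a permitted onset, so the whole cluster goes right; preceding coda = ∅.
V3 /a/ – V4 /i/: /ww/ — longest licit onset from the right is /w/, leaving /w/ as coda.
V4 /i/ – V5 /e/: just /k/ — single C goes to the following onset.
V5 /e/ – V6 /a/: /tb/ splits as /t/ + /b/ (/b/ is the longest suffix that is a licit onset).
Result: twukw.bi.braw.wi.ket.bazb.
Classifying each syllable: /twukw/ (closed), /bi/ (open), /braw/ (closed), /wi/ (open), /ket/ (closed), /bazb/ (closed).
Closed syllables: 4.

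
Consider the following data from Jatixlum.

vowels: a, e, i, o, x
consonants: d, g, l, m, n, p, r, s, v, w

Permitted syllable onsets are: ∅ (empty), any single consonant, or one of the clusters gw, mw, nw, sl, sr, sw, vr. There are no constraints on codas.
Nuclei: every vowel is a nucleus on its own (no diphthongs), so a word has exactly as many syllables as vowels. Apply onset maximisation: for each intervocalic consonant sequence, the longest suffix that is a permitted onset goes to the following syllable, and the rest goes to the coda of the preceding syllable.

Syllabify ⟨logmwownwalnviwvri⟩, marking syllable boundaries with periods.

log.mwow.nwaln.viw.vri

Nuclei (vowels): o, o, a, i, i → 5 syllables.
σ1/σ2 boundary: /gmw/; trying suffixes from longest down, /mw/ is the first permitted one, so coda /g/ | onset /mw/.
σ2/σ3 boundary: cluster /wnw/ — the longest permitted-onset suffix is /nw/; onset = /nw/, preceding coda = /w/.
σ3/σ4 boundary: /lnv/; trying suffixes from longest down, /v/ is the first permitted one, so coda /ln/ | onset /v/.
σ4/σ5 boundary: cluster /wvr/ — the longest permitted-onset suffix is /vr/; onset = /vr/, preceding coda = /w/.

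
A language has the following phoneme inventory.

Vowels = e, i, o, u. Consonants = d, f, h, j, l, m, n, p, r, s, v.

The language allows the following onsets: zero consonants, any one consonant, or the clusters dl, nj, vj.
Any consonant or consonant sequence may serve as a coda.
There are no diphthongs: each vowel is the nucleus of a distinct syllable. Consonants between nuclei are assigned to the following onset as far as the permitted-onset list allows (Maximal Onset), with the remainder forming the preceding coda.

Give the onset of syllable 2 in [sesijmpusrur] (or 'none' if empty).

The vowels are e, i, u, u — 4 nuclei, so 4 syllables.
/e…i/ gap (V1→V2): /s/ → onset of the next syllable (single consonants are always licit onsets).
/i…u/ gap (V2→V3): cluster /jmp/ — the longest permitted-onset suffix is /p/; onset = /p/, preceding coda = /jm/.
/u…u/ gap (V3→V4): /sr/ — longest licit onset from the right is /r/, leaving /s/ as coda.
So the parse is se.sijm.pus.rur.
Syllable 2 is /sijm/: onset /s/, nucleus /i/, coda /jm/.

s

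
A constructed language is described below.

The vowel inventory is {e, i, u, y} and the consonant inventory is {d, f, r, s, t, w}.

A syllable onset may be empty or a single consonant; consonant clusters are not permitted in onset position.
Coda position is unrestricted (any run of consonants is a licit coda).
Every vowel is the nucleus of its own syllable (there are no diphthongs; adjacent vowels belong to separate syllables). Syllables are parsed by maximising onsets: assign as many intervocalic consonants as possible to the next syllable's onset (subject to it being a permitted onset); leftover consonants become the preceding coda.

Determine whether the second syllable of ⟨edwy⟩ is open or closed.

open

Vowels present: e, y; each is a nucleus, giving 2 syllables.
/e…y/ gap (V1→V2): /dw/; trying suffixes from longest down, /w/ is the first permitted one, so coda /d/ | onset /w/.
Result: ed.wy.
Syllable 2 is /wy/; it ends in its nucleus with no coda, so it is open.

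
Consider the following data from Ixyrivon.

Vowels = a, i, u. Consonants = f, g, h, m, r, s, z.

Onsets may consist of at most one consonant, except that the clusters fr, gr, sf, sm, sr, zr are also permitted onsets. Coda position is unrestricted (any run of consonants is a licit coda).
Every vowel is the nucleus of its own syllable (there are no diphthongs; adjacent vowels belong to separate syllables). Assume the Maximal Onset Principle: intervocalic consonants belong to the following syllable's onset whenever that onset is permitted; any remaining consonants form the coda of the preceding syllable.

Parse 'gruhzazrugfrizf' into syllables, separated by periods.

gruh.za.zrug.frizf

Nuclei (vowels): u, a, u, i → 4 syllables.
Between /u/ (V1) and /a/ (V2): cluster /hz/ — the longest permitted-onset suffix is /z/; onset = /z/, preceding coda = /h/.
Between /a/ (V2) and /u/ (V3): /zr/ is a licit onset in full, so it all attaches to the next syllable.
Between /u/ (V3) and /i/ (V4): /gfr/; trying suffixes from longest down, /fr/ is the first permitted one, so coda /g/ | onset /fr/.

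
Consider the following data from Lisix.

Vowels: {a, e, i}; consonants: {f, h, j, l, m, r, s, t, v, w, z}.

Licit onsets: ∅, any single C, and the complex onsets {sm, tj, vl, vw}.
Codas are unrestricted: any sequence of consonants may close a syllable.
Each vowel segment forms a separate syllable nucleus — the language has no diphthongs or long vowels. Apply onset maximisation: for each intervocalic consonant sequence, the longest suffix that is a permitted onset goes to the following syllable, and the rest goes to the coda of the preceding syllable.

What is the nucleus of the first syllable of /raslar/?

Nuclei (vowels): a, a → 2 syllables.
The first nucleus (vowel 1 from the left) is /a/.

a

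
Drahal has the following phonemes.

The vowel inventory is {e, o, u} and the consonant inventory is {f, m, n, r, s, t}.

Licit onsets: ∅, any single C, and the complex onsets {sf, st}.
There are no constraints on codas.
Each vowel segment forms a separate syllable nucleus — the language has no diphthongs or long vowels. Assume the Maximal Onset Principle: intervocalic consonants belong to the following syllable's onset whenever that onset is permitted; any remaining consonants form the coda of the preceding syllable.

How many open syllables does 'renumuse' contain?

4

The vowels are e, u, u, e — 4 nuclei, so 4 syllables.
V1 /e/ – V2 /u/: /n/ is a single consonant, so it becomes the next onset.
V2 /u/ – V3 /u/: just /m/ — single C goes to the following onset.
V3 /u/ – V4 /e/: /s/ → onset of the next syllable (single consonants are always licit onsets).
Syllabification: re.nu.mu.se.
Classifying each syllable: /re/ (open), /nu/ (open), /mu/ (open), /se/ (open).
Open syllables: 4.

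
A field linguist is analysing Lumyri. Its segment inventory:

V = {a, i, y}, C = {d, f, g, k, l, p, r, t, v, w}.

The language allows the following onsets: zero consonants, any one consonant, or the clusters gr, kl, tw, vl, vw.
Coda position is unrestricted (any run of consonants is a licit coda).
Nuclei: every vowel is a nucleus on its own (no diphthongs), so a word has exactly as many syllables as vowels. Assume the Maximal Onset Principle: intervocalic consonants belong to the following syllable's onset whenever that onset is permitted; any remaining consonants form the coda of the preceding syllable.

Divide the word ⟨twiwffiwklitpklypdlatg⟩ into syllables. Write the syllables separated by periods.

Vowels present: i, i, i, y, a; each is a nucleus, giving 5 syllables.
Between /i/ (V1) and /i/ (V2): /wff/; trying suffixes from longest down, /f/ is the first permitted one, so coda /wf/ | onset /f/.
Between /i/ (V2) and /i/ (V3): cluster /wkl/ — the longest permitted-onset suffix is /kl/; onset = /kl/, preceding coda = /w/.
Between /i/ (V3) and /y/ (V4): /tpkl/ splits as /tp/ + /kl/ (/kl/ is the longest suffix that is a licit onset).
Between /y/ (V4) and /a/ (V5): /pdl/ — longest licit onset from the right is /l/, leaving /pd/ as coda.

twiwf.fiw.klitp.klypd.latg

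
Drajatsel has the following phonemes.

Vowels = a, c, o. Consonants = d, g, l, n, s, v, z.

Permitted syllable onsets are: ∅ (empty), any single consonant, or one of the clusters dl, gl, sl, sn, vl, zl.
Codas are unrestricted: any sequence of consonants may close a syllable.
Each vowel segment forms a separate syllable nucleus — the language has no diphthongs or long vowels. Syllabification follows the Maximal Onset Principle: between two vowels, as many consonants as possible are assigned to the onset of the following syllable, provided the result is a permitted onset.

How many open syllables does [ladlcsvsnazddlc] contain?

The vowels are a, c, a, c — 4 nuclei, so 4 syllables.
Between /a/ (V1) and /c/ (V2): /dl/ — entire cluster is a permitted onset → onset /dl/, coda ∅.
Between /c/ (V2) and /a/ (V3): /svsn/; trying suffixes from longest down, /sn/ is the first permitted one, so coda /sv/ | onset /sn/.
Between /a/ (V3) and /c/ (V4): /zddl/; trying suffixes from longest down, /dl/ is the first permitted one, so coda /zd/ | onset /dl/.
Putting it together: la.dlcsv.snazd.dlc.
Classifying each syllable: /la/ (open), /dlcsv/ (closed), /snazd/ (closed), /dlc/ (open).
Open syllables: 2.

2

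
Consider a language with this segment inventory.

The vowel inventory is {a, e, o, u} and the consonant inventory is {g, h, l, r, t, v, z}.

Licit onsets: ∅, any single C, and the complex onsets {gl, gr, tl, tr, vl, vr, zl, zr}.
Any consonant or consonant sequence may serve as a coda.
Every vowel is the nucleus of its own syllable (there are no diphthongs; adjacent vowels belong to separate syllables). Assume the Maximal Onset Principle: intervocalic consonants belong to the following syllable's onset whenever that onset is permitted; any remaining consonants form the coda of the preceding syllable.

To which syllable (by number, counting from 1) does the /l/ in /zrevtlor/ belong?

2

The vowels are e, o — 2 nuclei, so 2 syllables.
σ1/σ2 boundary: /vtl/ splits as /v/ + /tl/ (/tl/ is the longest suffix that is a licit onset).
Putting it together: zrev.tlor.
The /l/ is in the onset of syllable 2 (/tlor/).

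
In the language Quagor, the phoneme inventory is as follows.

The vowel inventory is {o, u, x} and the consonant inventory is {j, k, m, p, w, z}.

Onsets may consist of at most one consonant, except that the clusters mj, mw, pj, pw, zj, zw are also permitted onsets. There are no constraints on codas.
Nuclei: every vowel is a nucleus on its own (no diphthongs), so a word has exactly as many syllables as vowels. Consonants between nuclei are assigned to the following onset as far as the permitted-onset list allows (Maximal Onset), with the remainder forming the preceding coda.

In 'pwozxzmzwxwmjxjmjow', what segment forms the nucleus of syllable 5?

Nuclei (vowels): o, x, x, x, o → 5 syllables.
The fifth nucleus (vowel 5 from the left) is /o/.

o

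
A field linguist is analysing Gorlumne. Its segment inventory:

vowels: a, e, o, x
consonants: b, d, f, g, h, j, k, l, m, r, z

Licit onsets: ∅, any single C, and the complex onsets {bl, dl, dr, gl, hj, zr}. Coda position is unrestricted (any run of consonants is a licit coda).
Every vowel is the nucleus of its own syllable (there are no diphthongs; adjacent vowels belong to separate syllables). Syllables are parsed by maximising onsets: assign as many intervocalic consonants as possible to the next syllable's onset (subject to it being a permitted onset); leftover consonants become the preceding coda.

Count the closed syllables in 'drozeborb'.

Nuclei (vowels): o, e, o → 3 syllables.
σ1/σ2 boundary: just /z/ — single C goes to the following onset.
σ2/σ3 boundary: /b/ → onset of the next syllable (single consonants are always licit onsets).
So the parse is dro.ze.borb.
Classifying each syllable: /dro/ (open), /ze/ (open), /borb/ (closed).
Closed syllables: 1.

1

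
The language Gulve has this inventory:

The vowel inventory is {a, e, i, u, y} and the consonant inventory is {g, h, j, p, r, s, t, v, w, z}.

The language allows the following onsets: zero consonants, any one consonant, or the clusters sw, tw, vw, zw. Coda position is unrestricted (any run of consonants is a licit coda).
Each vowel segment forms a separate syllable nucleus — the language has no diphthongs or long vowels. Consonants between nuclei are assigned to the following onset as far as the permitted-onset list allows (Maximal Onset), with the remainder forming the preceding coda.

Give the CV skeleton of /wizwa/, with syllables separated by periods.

CV.CCV

Vowels present: i, a; each is a nucleus, giving 2 syllables.
V1 /i/ – V2 /a/: /zw/ — entire cluster is a permitted onset → onset /zw/, coda ∅.
So the parse is wi.zwa.
Mapping each syllable to C/V: /wi/ → CV, /zwa/ → CCV.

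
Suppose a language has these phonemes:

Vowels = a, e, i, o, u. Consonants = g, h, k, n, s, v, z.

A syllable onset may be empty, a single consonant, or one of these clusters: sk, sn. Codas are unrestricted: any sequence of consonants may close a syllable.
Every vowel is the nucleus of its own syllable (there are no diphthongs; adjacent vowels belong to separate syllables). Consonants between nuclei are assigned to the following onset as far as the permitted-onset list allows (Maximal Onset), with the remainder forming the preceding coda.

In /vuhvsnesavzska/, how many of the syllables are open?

Nuclei (vowels): u, e, a, a → 4 syllables.
V1 /u/ – V2 /e/: /hvsn/ — longest licit onset from the right is /sn/, leaving /hv/ as coda.
V2 /e/ – V3 /a/: just /s/ — single C goes to the following onset.
V3 /a/ – V4 /a/: /vzsk/ — longest licit onset from the right is /sk/, leaving /vz/ as coda.
So the parse is vuhv.sne.savz.ska.
Classifying each syllable: /vuhv/ (closed), /sne/ (open), /savz/ (closed), /ska/ (open).
Open syllables: 2.

2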